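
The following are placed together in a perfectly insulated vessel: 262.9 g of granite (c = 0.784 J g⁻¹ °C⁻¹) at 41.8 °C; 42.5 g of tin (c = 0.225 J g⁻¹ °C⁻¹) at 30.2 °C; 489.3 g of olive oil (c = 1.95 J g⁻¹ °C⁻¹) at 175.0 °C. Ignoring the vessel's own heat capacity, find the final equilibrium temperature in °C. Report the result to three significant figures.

T_f = 150 °C

Σ mᵢcᵢ(T − Tᵢ) = 0  ⇒  T = Σ mᵢcᵢTᵢ / Σ mᵢcᵢ
Σ mᵢcᵢ = 262.9×0.784 + 42.5×0.225 + 489.3×1.95 = 1169.8111
Σ mᵢcᵢTᵢ = 206.1136×41.8 + 9.5625×30.2 + 954.135×175.0 = 175880
T = 175880 / 1169.8111 = 150.3 °C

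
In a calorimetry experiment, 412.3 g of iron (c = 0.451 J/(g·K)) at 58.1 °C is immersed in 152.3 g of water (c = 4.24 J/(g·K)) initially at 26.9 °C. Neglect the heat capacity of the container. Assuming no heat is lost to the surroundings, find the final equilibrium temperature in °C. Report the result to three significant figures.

T_f = 33.9 °C

Heat lost by iron = heat gained by water.
(412.3)(0.451)(58.1 − T) = (152.3)(4.24)(T − 26.9)
185.9473 (58.1 − T) = 645.752 (T − 26.9)
10804 − 185.9473 T = 645.752 T − 17371
28175 = 831.6993 T
T = 33.88 °C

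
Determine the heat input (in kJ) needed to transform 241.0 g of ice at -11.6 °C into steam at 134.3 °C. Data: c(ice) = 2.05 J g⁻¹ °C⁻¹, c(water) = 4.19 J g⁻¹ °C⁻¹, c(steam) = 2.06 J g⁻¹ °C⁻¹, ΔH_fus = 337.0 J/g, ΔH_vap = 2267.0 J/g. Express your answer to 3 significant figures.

q = 751 kJ

q1 (heat ice -11.6→0.0 °C): 241.0 × 2.05 × 11.6 = 5731 J
q2 (melt at 0 °C): 241.0 × 337.0 = 81217 J
q3 (heat water 0.0→100.0 °C): 241.0 × 4.19 × 100.0 = 100979 J
q4 (vaporize at 100 °C): 241.0 × 2267.0 = 546347 J
q5 (heat steam 100.0→134.3 °C): 241.0 × 2.06 × 34.3 = 17029 J
Total: 5731 + 81217 + 100979 + 546347 + 17029 = 751303 J = 751 kJ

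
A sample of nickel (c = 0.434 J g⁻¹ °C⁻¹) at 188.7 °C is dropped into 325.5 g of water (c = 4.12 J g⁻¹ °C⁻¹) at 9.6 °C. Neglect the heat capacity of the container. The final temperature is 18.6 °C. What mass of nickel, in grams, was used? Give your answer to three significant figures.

m = 163 g

q_gained = (325.5 × 4.12) × (18.6 − 9.6) = 12070 J
q_lost = m × 0.434 × (188.7 − 18.6) = 73.8234 m
m = 12070 / 73.8234 = 163 g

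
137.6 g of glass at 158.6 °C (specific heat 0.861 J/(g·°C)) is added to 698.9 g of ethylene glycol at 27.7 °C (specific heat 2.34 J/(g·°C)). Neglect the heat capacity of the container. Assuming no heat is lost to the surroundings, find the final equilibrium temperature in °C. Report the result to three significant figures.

Heat lost by glass = heat gained by ethylene glycol.
(137.6)(0.861)(158.6 − T) = (698.9)(2.34)(T − 27.7)
118.4736 (158.6 − T) = 1635.426 (T − 27.7)
18790 − 118.4736 T = 1635.426 T − 45301
64091 = 1753.8996 T
T = 36.54 °C

T_f = 36.5 °C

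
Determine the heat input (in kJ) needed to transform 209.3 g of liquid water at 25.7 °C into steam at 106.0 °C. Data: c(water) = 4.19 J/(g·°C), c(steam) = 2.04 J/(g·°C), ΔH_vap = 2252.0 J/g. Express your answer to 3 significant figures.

q = 539 kJ

q1 (heat water 25.7→100.0 °C): 209.3 × 4.19 × 74.3 = 65159 J
q2 (vaporize at 100 °C): 209.3 × 2252.0 = 471344 J
q3 (heat steam 100.0→106.0 °C): 209.3 × 2.04 × 6.0 = 2562 J
Total: 65159 + 471344 + 2562 = 539065 J = 539 kJ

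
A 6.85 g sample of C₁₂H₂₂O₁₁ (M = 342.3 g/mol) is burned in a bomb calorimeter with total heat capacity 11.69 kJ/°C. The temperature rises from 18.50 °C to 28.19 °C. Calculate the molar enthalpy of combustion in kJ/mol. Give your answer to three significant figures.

ΔT = 28.19 − 18.50 = 9.69 °C
q_cal = C_cal × ΔT = 11.69 × 9.69 = 113.2761 kJ
n = 6.85 / 342.3 = 0.02001 mol
q_rxn = −q_cal = -113.2761 kJ
ΔH = -113.2761 / 0.02001 = -5661 kJ/mol

ΔH = -5660 kJ/mol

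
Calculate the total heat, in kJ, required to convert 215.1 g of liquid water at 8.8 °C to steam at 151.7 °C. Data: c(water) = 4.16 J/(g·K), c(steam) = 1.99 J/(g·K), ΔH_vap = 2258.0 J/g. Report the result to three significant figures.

q = 589 kJ

q1 (heat water 8.8→100.0 °C): 215.1 × 4.16 × 91.2 = 81607 J
q2 (vaporize at 100 °C): 215.1 × 2258.0 = 485696 J
q3 (heat steam 100.0→151.7 °C): 215.1 × 1.99 × 51.7 = 22130 J
Total: 81607 + 485696 + 22130 = 589433 J = 589 kJ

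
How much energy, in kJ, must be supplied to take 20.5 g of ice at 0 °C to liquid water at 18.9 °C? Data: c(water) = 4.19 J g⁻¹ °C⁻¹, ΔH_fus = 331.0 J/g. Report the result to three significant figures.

q1 (melt at 0 °C): 20.5 × 331.0 = 6786 J
q2 (heat water 0.0→18.9 °C): 20.5 × 4.19 × 18.9 = 1623 J
Total: 6786 + 1623 = 8409 J = 8.41 kJ

q = 8.41 kJ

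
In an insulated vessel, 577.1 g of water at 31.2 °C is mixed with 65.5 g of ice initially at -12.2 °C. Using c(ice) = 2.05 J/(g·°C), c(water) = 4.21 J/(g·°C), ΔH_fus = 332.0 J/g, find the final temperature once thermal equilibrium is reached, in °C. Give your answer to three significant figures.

Heat to bring ice to 0 °C and melt it: q₁ = 65.5×2.05×12.2 + 65.5×332.0 = 23384 J
Heat the water can supply cooling to 0 °C: 577.1×4.21×31.2 = 75803.2 J > q₁, so all ice melts.
Energy balance: 577.1×4.21×(31.2 − T) = 23384 + 65.5×4.21×(T − 0)
2429.591(31.2 − T) = 23384 + 275.755 T
75803.2 − 23384 = 2705.346 T
T = 52419.2 / 2705.346 = 19.38 °C

T_f = 19.4 °C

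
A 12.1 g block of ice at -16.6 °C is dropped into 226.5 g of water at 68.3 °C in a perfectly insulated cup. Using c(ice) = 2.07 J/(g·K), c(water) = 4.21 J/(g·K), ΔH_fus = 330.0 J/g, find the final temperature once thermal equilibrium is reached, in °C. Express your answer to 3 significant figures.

T_f = 60.4 °C

Heat to bring ice to 0 °C and melt it: q₁ = 12.1×2.07×16.6 + 12.1×330.0 = 4408.8 J
Heat the water can supply cooling to 0 °C: 226.5×4.21×68.3 = 65128.5 J > q₁, so all ice melts.
Energy balance: 226.5×4.21×(68.3 − T) = 4408.8 + 12.1×4.21×(T − 0)
953.565(68.3 − T) = 4408.8 + 50.941 T
65128.5 − 4408.8 = 1004.506 T
T = 60719.7 / 1004.506 = 60.447 °C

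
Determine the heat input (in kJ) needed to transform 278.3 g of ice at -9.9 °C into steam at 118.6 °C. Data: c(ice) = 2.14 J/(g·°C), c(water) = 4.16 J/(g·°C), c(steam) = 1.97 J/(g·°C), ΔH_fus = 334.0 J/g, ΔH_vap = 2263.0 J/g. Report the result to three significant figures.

q1 (heat ice -9.9→0.0 °C): 278.3 × 2.14 × 9.9 = 5896 J
q2 (melt at 0 °C): 278.3 × 334.0 = 92952 J
q3 (heat water 0.0→100.0 °C): 278.3 × 4.16 × 100.0 = 115773 J
q4 (vaporize at 100 °C): 278.3 × 2263.0 = 629793 J
q5 (heat steam 100.0→118.6 °C): 278.3 × 1.97 × 18.6 = 10197 J
Total: 5896 + 92952 + 115773 + 629793 + 10197 = 854611 J = 855 kJ

q = 855 kJ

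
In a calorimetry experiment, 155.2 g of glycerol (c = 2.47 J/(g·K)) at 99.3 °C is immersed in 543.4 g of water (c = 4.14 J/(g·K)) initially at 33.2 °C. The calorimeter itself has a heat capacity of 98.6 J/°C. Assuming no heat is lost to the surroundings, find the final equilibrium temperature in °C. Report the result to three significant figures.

T_f = 42.5 °C

Heat lost by glycerol = heat gained by water + calorimeter.
(155.2)(2.47)(99.3 − T) = [(543.4)(4.14) + 98.6](T − 33.2)
383.344 (99.3 − T) = 2348.276 (T − 33.2)
38066 − 383.344 T = 2348.276 T − 77963
116029 = 2731.620 T
T = 42.48 °C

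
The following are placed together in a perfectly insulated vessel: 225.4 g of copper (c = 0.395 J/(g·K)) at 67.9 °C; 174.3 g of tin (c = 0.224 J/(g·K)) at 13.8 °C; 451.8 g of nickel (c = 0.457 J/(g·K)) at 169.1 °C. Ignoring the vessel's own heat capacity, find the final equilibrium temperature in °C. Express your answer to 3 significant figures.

Σ mᵢcᵢ(T − Tᵢ) = 0  ⇒  T = Σ mᵢcᵢTᵢ / Σ mᵢcᵢ
Σ mᵢcᵢ = 225.4×0.395 + 174.3×0.224 + 451.8×0.457 = 334.5488
Σ mᵢcᵢTᵢ = 89.033×67.9 + 39.0432×13.8 + 206.4726×169.1 = 41499
T = 41499 / 334.5488 = 124.0 °C

T_f = 124 °C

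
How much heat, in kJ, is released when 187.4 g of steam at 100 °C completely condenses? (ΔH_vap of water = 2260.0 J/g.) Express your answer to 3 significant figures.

q = 424 kJ

q = m × ΔH_vap = 187.4 × 2260.0 = 423500 J = 424 kJ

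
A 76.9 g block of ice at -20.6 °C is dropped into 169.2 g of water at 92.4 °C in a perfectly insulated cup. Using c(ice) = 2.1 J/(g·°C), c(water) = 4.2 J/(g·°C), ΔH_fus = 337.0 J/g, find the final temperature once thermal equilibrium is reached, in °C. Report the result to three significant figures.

T_f = 35.2 °C

Heat to bring ice to 0 °C and melt it: q₁ = 76.9×2.1×20.6 + 76.9×337.0 = 29242 J
Heat the water can supply cooling to 0 °C: 169.2×4.2×92.4 = 65663.1 J > q₁, so all ice melts.
Energy balance: 169.2×4.2×(92.4 − T) = 29242 + 76.9×4.2×(T − 0)
710.64(92.4 − T) = 29242 + 322.98 T
65663.1 − 29242 = 1033.62 T
T = 36421.1 / 1033.62 = 35.24 °C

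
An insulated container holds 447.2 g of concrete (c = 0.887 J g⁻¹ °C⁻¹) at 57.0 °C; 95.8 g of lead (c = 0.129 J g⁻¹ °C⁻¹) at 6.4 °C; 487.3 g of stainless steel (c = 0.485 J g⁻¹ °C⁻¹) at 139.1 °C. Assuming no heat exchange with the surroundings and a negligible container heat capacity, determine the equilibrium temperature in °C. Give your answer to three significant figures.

Σ mᵢcᵢ(T − Tᵢ) = 0  ⇒  T = Σ mᵢcᵢTᵢ / Σ mᵢcᵢ
Σ mᵢcᵢ = 447.2×0.887 + 95.8×0.129 + 487.3×0.485 = 645.3651
Σ mᵢcᵢTᵢ = 396.6664×57.0 + 12.3582×6.4 + 236.3405×139.1 = 55564
T = 55564 / 645.3651 = 86.10 °C

T_f = 86.1 °C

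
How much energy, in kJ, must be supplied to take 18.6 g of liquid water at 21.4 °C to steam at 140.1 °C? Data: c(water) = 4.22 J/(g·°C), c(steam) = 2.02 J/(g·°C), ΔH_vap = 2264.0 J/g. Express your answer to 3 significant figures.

q = 49.8 kJ

q1 (heat water 21.4→100.0 °C): 18.6 × 4.22 × 78.6 = 6169 J
q2 (vaporize at 100 °C): 18.6 × 2264.0 = 42110 J
q3 (heat steam 100.0→140.1 °C): 18.6 × 2.02 × 40.1 = 1507 J
Total: 6169 + 42110 + 1507 = 49786 J = 49.8 kJ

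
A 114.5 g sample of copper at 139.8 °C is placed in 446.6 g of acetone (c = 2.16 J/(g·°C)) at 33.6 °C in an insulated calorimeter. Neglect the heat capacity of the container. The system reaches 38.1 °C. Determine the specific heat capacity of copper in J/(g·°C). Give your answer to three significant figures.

q_gained = (446.6 × 2.16) × (38.1 − 33.6) = 4341 J
q_lost = 114.5 × c × (139.8 − 38.1) = 11644.65 c
Set equal: c = 4341 / 11644.65 = 0.373 J/(g·°C)

c = 0.373 J/(g·°C)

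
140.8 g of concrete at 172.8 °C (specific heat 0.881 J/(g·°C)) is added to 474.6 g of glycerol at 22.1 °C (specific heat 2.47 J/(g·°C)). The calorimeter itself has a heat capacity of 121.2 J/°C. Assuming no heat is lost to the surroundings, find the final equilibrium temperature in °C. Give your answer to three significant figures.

T_f = 35.3 °C

Heat lost by concrete = heat gained by glycerol + calorimeter.
(140.8)(0.881)(172.8 − T) = [(474.6)(2.47) + 121.2](T − 22.1)
124.0448 (172.8 − T) = 1293.462 (T − 22.1)
21435 − 124.0448 T = 1293.462 T − 28586
50021 = 1417.5068 T
T = 35.29 °C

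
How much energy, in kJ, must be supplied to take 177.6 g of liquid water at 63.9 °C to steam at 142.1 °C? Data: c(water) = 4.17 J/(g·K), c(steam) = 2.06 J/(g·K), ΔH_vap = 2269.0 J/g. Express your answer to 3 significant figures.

q = 445 kJ

q1 (heat water 63.9→100.0 °C): 177.6 × 4.17 × 36.1 = 26735 J
q2 (vaporize at 100 °C): 177.6 × 2269.0 = 402974 J
q3 (heat steam 100.0→142.1 °C): 177.6 × 2.06 × 42.1 = 15403 J
Total: 26735 + 402974 + 15403 = 445112 J = 445 kJ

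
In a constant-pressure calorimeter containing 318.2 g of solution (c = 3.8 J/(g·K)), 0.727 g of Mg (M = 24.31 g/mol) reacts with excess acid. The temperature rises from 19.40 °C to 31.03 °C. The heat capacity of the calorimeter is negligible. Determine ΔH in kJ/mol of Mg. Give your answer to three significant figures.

ΔH = -470 kJ/mol

|ΔT| = |31.03 − 19.40| = 11.63 °C
|q_surr| = (318.2 × 3.8) × 11.63 = 1209.16 × 11.63 = 14060 J
n(Mg) = 0.727 / 24.31 = 0.02991 mol
Temperature rose, so q_rxn = −|q_surr| = -14.06 kJ
ΔH = q_rxn / n = -470.1 kJ/mol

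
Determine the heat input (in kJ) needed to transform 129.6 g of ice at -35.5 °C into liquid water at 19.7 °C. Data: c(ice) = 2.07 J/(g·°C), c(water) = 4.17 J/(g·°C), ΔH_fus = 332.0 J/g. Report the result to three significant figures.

q1 (heat ice -35.5→0.0 °C): 129.6 × 2.07 × 35.5 = 9524 J
q2 (melt at 0 °C): 129.6 × 332.0 = 43027 J
q3 (heat water 0.0→19.7 °C): 129.6 × 4.17 × 19.7 = 10647 J
Total: 9524 + 43027 + 10647 = 63198 J = 63.2 kJ

q = 63.2 kJ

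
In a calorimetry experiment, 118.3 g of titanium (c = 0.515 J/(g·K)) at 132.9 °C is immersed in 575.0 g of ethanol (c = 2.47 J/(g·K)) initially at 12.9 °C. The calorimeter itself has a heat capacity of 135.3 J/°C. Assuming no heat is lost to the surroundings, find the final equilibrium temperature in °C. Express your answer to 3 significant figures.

T_f = 17.4 °C

Heat lost by titanium = heat gained by ethanol + calorimeter.
(118.3)(0.515)(132.9 − T) = [(575.0)(2.47) + 135.3](T − 12.9)
60.9245 (132.9 − T) = 1555.55 (T − 12.9)
8096.9 − 60.9245 T = 1555.55 T − 20067
28163.9 = 1616.4745 T
T = 17.42 °C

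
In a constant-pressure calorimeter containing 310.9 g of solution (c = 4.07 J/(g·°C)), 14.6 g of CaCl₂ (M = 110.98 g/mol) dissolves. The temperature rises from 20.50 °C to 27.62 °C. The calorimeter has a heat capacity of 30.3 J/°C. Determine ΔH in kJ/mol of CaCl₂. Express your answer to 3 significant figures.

ΔH = -70.1 kJ/mol

|ΔT| = |27.62 − 20.50| = 7.12 °C
|q_surr| = (310.9 × 4.07 + 30.3) × 7.12 = 1295.663 × 7.12 = 9225 J
n(CaCl₂) = 14.6 / 110.98 = 0.1316 mol
Temperature rose, so q_rxn = −|q_surr| = -9.225 kJ
ΔH = q_rxn / n = -70.10 kJ/mol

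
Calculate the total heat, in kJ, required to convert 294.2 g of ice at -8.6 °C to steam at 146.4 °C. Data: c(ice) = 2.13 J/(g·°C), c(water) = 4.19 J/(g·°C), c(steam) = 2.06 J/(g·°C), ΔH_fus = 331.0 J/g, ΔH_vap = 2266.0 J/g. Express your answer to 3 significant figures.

q = 921 kJ

q1 (heat ice -8.6→0.0 °C): 294.2 × 2.13 × 8.6 = 5389 J
q2 (melt at 0 °C): 294.2 × 331.0 = 97380 J
q3 (heat water 0.0→100.0 °C): 294.2 × 4.19 × 100.0 = 123270 J
q4 (vaporize at 100 °C): 294.2 × 2266.0 = 666657 J
q5 (heat steam 100.0→146.4 °C): 294.2 × 2.06 × 46.4 = 28121 J
Total: 5389 + 97380 + 123270 + 666657 + 28121 = 920817 J = 921 kJ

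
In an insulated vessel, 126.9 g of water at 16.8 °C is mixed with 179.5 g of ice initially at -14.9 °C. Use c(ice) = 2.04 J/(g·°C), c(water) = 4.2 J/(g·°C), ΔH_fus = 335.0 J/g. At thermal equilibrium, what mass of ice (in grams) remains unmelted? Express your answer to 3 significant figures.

m_ice remaining = 169 g

Heat to warm all ice to 0 °C: 179.5×2.04×14.9 = 5456.1 J
Heat released by water cooling to 0 °C: 126.9×4.2×16.8 = 8954.1 J
8954.1 J < 5456.1 + 179.5×335.0 = 65588.6 J, so not all ice melts; final T = 0 °C.
Heat left for melting: 8954.1 − 5456.1 = 3498.0 J
Mass melted = 3498.0 / 335.0 = 10.44 g
Ice remaining = 179.5 − 10.44 = 169.06 g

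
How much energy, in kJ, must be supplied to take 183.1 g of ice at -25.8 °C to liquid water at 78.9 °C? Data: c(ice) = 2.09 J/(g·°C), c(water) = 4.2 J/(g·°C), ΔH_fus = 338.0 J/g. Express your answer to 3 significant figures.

q = 132 kJ

q1 (heat ice -25.8→0.0 °C): 183.1 × 2.09 × 25.8 = 9873 J
q2 (melt at 0 °C): 183.1 × 338.0 = 61888 J
q3 (heat water 0.0→78.9 °C): 183.1 × 4.2 × 78.9 = 60676 J
Total: 9873 + 61888 + 60676 = 132437 J = 132 kJ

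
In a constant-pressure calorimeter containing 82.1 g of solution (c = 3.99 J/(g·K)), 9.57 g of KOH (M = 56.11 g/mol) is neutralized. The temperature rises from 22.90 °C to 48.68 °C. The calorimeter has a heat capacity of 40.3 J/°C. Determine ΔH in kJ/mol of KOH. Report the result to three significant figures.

|ΔT| = |48.68 − 22.90| = 25.78 °C
|q_surr| = (82.1 × 3.99 + 40.3) × 25.78 = 367.879 × 25.78 = 9484 J
n(KOH) = 9.57 / 56.11 = 0.1706 mol
Temperature rose, so q_rxn = −|q_surr| = -9.484 kJ
ΔH = q_rxn / n = -55.59 kJ/mol

ΔH = -55.6 kJ/mol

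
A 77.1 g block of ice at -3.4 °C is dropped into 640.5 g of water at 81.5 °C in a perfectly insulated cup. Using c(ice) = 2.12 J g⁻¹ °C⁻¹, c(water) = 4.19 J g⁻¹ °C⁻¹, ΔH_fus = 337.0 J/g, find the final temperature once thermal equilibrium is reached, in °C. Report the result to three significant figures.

Heat to bring ice to 0 °C and melt it: q₁ = 77.1×2.12×3.4 + 77.1×337.0 = 26538 J
Heat the water can supply cooling to 0 °C: 640.5×4.19×81.5 = 218721 J > q₁, so all ice melts.
Energy balance: 640.5×4.19×(81.5 − T) = 26538 + 77.1×4.19×(T − 0)
2683.695(81.5 − T) = 26538 + 323.049 T
218721 − 26538 = 3006.744 T
T = 192183 / 3006.744 = 63.92 °C

T_f = 63.9 °C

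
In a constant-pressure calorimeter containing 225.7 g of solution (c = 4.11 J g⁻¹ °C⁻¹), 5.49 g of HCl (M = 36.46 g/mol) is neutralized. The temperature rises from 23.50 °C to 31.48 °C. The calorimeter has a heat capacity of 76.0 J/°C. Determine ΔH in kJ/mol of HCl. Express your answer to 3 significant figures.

|ΔT| = |31.48 − 23.50| = 7.98 °C
|q_surr| = (225.7 × 4.11 + 76.0) × 7.98 = 1003.627 × 7.98 = 8009 J
n(HCl) = 5.49 / 36.46 = 0.1506 mol
Temperature rose, so q_rxn = −|q_surr| = -8.009 kJ
ΔH = q_rxn / n = -53.18 kJ/mol

ΔH = -53.2 kJ/mol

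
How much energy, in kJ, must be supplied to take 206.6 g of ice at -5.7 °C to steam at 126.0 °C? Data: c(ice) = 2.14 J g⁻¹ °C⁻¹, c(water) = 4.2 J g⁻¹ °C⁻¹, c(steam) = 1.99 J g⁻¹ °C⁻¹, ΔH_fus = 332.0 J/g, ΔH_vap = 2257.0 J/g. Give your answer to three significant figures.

q = 635 kJ

q1 (heat ice -5.7→0.0 °C): 206.6 × 2.14 × 5.7 = 2520 J
q2 (melt at 0 °C): 206.6 × 332.0 = 68591 J
q3 (heat water 0.0→100.0 °C): 206.6 × 4.2 × 100.0 = 86772 J
q4 (vaporize at 100 °C): 206.6 × 2257.0 = 466296 J
q5 (heat steam 100.0→126.0 °C): 206.6 × 1.99 × 26.0 = 10689 J
Total: 2520 + 68591 + 86772 + 466296 + 10689 = 634868 J = 635 kJ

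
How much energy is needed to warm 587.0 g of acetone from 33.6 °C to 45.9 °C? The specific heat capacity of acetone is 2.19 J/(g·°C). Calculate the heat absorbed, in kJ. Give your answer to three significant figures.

q = 15.8 kJ

q = m c ΔT = 587.0 × 2.19 × (45.9 − 33.6)
q = 587.0 × 2.19 × 12.3 = 15810 J = 15.8 kJ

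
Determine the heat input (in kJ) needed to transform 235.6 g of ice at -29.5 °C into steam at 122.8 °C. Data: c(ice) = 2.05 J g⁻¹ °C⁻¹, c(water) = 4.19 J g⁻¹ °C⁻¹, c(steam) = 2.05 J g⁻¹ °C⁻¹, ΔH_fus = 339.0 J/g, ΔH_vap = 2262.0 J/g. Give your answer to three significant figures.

q1 (heat ice -29.5→0.0 °C): 235.6 × 2.05 × 29.5 = 14248 J
q2 (melt at 0 °C): 235.6 × 339.0 = 79868 J
q3 (heat water 0.0→100.0 °C): 235.6 × 4.19 × 100.0 = 98716 J
q4 (vaporize at 100 °C): 235.6 × 2262.0 = 532927 J
q5 (heat steam 100.0→122.8 °C): 235.6 × 2.05 × 22.8 = 11012 J
Total: 14248 + 79868 + 98716 + 532927 + 11012 = 736771 J = 737 kJ

q = 737 kJ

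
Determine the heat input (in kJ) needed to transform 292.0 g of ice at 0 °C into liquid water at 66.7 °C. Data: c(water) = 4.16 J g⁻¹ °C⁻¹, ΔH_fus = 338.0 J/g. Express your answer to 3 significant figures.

q = 180 kJ

q1 (melt at 0 °C): 292.0 × 338.0 = 98696 J
q2 (heat water 0.0→66.7 °C): 292.0 × 4.16 × 66.7 = 81022 J
Total: 98696 + 81022 = 179718 J = 180 kJ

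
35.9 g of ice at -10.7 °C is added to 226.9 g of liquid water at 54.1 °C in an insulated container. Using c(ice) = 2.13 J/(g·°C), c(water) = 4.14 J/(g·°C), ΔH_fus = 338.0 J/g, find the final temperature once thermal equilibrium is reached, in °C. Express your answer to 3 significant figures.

Heat to bring ice to 0 °C and melt it: q₁ = 35.9×2.13×10.7 + 35.9×338.0 = 12952 J
Heat the water can supply cooling to 0 °C: 226.9×4.14×54.1 = 50819.7 J > q₁, so all ice melts.
Energy balance: 226.9×4.14×(54.1 − T) = 12952 + 35.9×4.14×(T − 0)
939.366(54.1 − T) = 12952 + 148.626 T
50819.7 − 12952 = 1087.992 T
T = 37867.7 / 1087.992 = 34.81 °C

T_f = 34.8 °C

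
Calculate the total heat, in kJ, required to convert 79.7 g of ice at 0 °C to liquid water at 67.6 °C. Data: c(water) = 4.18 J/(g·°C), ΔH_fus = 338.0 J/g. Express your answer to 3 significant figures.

q = 49.5 kJ

q1 (melt at 0 °C): 79.7 × 338.0 = 26939 J
q2 (heat water 0.0→67.6 °C): 79.7 × 4.18 × 67.6 = 22521 J
Total: 26939 + 22521 = 49460 J = 49.5 kJ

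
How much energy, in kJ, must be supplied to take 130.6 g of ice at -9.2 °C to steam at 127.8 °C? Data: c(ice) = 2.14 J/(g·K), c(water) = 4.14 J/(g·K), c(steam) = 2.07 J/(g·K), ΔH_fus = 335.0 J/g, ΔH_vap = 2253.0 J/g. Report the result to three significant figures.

q = 402 kJ

q1 (heat ice -9.2→0.0 °C): 130.6 × 2.14 × 9.2 = 2571 J
q2 (melt at 0 °C): 130.6 × 335.0 = 43751 J
q3 (heat water 0.0→100.0 °C): 130.6 × 4.14 × 100.0 = 54068 J
q4 (vaporize at 100 °C): 130.6 × 2253.0 = 294242 J
q5 (heat steam 100.0→127.8 °C): 130.6 × 2.07 × 27.8 = 7516 J
Total: 2571 + 43751 + 54068 + 294242 + 7516 = 402148 J = 402 kJ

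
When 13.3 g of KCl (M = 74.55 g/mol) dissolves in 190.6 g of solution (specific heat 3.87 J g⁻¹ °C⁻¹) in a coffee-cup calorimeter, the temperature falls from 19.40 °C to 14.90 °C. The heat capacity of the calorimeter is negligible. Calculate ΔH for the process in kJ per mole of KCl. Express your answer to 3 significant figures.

|ΔT| = |14.90 − 19.40| = 4.50 °C
|q_surr| = (190.6 × 3.87) × 4.50 = 737.622 × 4.50 = 3319 J
n(KCl) = 13.3 / 74.55 = 0.1784 mol
Temperature fell, so q_rxn = +|q_surr| = 3.319 kJ
ΔH = q_rxn / n = 18.60 kJ/mol

ΔH = 18.6 kJ/mol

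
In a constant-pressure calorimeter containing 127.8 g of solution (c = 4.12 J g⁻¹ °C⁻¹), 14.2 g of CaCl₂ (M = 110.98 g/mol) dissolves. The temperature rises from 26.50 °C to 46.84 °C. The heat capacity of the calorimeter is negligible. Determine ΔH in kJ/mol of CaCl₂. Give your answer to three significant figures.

|ΔT| = |46.84 − 26.50| = 20.34 °C
|q_surr| = (127.8 × 4.12) × 20.34 = 526.536 × 20.34 = 10710 J
n(CaCl₂) = 14.2 / 110.98 = 0.1280 mol
Temperature rose, so q_rxn = −|q_surr| = -10.71 kJ
ΔH = q_rxn / n = -83.67 kJ/mol

ΔH = -83.7 kJ/mol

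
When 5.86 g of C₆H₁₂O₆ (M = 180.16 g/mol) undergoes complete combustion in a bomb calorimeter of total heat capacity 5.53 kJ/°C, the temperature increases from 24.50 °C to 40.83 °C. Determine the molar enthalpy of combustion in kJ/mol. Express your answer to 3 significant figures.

ΔT = 40.83 − 24.50 = 16.33 °C
q_cal = C_cal × ΔT = 5.53 × 16.33 = 90.3049 kJ
n = 5.86 / 180.16 = 0.03253 mol
q_rxn = −q_cal = -90.3049 kJ
ΔH = -90.3049 / 0.03253 = -2776 kJ/mol

ΔH = -2780 kJ/mol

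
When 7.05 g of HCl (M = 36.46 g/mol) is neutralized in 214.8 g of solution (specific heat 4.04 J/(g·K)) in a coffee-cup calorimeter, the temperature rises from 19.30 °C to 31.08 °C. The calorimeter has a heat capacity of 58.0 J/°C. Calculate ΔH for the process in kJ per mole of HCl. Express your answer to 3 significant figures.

|ΔT| = |31.08 − 19.30| = 11.78 °C
|q_surr| = (214.8 × 4.04 + 58.0) × 11.78 = 925.792 × 11.78 = 10910 J
n(HCl) = 7.05 / 36.46 = 0.1934 mol
Temperature rose, so q_rxn = −|q_surr| = -10.91 kJ
ΔH = q_rxn / n = -56.41 kJ/mol

ΔH = -56.4 kJ/mol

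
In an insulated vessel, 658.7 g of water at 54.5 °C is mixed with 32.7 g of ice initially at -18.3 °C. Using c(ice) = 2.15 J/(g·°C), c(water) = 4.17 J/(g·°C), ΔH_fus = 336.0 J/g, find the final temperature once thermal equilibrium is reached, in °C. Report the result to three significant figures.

T_f = 47.7 °C

Heat to bring ice to 0 °C and melt it: q₁ = 32.7×2.15×18.3 + 32.7×336.0 = 12274 J
Heat the water can supply cooling to 0 °C: 658.7×4.17×54.5 = 149699 J > q₁, so all ice melts.
Energy balance: 658.7×4.17×(54.5 − T) = 12274 + 32.7×4.17×(T − 0)
2746.779(54.5 − T) = 12274 + 136.359 T
149699 − 12274 = 2883.138 T
T = 137425 / 2883.138 = 47.67 °C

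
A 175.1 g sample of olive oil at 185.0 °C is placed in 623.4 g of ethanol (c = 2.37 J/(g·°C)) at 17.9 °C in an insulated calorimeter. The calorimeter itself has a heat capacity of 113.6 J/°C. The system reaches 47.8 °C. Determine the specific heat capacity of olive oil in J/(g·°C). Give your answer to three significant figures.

c = 1.98 J/(g·°C)

q_gained = (623.4 × 2.37 + 113.6) × (47.8 − 17.9) = 47570 J
q_lost = 175.1 × c × (185.0 − 47.8) = 24023.72 c
Set equal: c = 47570 / 24023.72 = 1.98 J/(g·°C)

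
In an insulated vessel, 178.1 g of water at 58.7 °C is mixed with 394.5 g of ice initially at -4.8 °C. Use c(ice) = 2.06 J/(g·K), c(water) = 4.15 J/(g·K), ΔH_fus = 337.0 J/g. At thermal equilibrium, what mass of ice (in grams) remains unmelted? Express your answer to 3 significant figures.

Heat to warm all ice to 0 °C: 394.5×2.06×4.8 = 3900.8 J
Heat released by water cooling to 0 °C: 178.1×4.15×58.7 = 43386 J
43386 J < 3900.8 + 394.5×337.0 = 136847.3 J, so not all ice melts; final T = 0 °C.
Heat left for melting: 43386 − 3900.8 = 39485.2 J
Mass melted = 39485.2 / 337.0 = 117.2 g
Ice remaining = 394.5 − 117.2 = 277.3 g

m_ice remaining = 277 g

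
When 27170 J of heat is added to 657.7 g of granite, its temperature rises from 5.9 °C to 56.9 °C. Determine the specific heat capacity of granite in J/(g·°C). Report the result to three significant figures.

c = 0.810 J/(g·°C)

c = q / (m ΔT) = 27170 / (657.7 × 51.0)
c = 27170 / 33542.7 = 0.810 J/(g·°C)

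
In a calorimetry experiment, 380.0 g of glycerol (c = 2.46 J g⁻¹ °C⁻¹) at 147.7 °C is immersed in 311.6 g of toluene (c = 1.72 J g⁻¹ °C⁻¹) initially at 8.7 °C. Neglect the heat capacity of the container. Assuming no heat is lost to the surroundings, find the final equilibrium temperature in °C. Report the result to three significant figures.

T_f = 97.0 °C

Heat lost by glycerol = heat gained by toluene.
(380.0)(2.46)(147.7 − T) = (311.6)(1.72)(T − 8.7)
934.8 (147.7 − T) = 535.952 (T − 8.7)
138070 − 934.8 T = 535.952 T − 4662.8
142732.8 = 1470.752 T
T = 97.047 °C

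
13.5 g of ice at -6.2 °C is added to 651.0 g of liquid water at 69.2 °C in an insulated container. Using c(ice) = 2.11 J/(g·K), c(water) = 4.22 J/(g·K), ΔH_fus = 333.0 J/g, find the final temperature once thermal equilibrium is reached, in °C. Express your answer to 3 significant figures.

Heat to bring ice to 0 °C and melt it: q₁ = 13.5×2.11×6.2 + 13.5×333.0 = 4672.1 J
Heat the water can supply cooling to 0 °C: 651.0×4.22×69.2 = 190108 J > q₁, so all ice melts.
Energy balance: 651.0×4.22×(69.2 − T) = 4672.1 + 13.5×4.22×(T − 0)
2747.22(69.2 − T) = 4672.1 + 56.97 T
190108 − 4672.1 = 2804.19 T
T = 185435.9 / 2804.19 = 66.13 °C

T_f = 66.1 °C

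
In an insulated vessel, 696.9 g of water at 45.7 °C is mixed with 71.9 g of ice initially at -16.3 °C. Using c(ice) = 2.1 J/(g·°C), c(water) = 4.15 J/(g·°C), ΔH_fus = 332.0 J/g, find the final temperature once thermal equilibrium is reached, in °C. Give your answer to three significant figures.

T_f = 33.2 °C

Heat to bring ice to 0 °C and melt it: q₁ = 71.9×2.1×16.3 + 71.9×332.0 = 26332 J
Heat the water can supply cooling to 0 °C: 696.9×4.15×45.7 = 132171 J > q₁, so all ice melts.
Energy balance: 696.9×4.15×(45.7 − T) = 26332 + 71.9×4.15×(T − 0)
2892.135(45.7 − T) = 26332 + 298.385 T
132171 − 26332 = 3190.520 T
T = 105839 / 3190.520 = 33.17 °C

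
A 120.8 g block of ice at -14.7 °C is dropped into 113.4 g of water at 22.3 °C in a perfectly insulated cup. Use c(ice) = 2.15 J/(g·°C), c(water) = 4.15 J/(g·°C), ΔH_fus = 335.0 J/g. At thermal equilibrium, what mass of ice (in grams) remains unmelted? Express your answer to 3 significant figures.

m_ice remaining = 101 g

Heat to warm all ice to 0 °C: 120.8×2.15×14.7 = 3817.9 J
Heat released by water cooling to 0 °C: 113.4×4.15×22.3 = 10495 J
10495 J < 3817.9 + 120.8×335.0 = 44285.9 J, so not all ice melts; final T = 0 °C.
Heat left for melting: 10495 − 3817.9 = 6677.1 J
Mass melted = 6677.1 / 335.0 = 19.93 g
Ice remaining = 120.8 − 19.93 = 100.87 g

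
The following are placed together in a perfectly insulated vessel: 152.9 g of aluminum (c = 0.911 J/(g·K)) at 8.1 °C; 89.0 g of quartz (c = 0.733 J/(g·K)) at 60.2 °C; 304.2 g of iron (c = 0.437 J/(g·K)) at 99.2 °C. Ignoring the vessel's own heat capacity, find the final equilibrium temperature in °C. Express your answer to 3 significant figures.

T_f = 54.1 °C

Σ mᵢcᵢ(T − Tᵢ) = 0  ⇒  T = Σ mᵢcᵢTᵢ / Σ mᵢcᵢ
Σ mᵢcᵢ = 152.9×0.911 + 89.0×0.733 + 304.2×0.437 = 337.4643
Σ mᵢcᵢTᵢ = 139.2919×8.1 + 65.237×60.2 + 132.9354×99.2 = 18243
T = 18243 / 337.4643 = 54.06 °C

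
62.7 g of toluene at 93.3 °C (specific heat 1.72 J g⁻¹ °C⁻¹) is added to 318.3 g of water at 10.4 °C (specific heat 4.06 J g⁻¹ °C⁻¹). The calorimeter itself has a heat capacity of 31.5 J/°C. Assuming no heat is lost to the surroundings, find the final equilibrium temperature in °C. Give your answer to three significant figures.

T_f = 16.6 °C

Heat lost by toluene = heat gained by water + calorimeter.
(62.7)(1.72)(93.3 − T) = [(318.3)(4.06) + 31.5](T − 10.4)
107.844 (93.3 − T) = 1323.798 (T − 10.4)
10062 − 107.844 T = 1323.798 T − 13767
23829 = 1431.642 T
T = 16.64 °C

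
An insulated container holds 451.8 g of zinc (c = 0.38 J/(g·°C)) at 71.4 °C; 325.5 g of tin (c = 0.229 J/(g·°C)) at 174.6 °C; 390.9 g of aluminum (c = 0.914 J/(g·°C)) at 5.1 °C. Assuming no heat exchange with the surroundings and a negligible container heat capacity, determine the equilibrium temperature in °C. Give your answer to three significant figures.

Σ mᵢcᵢ(T − Tᵢ) = 0  ⇒  T = Σ mᵢcᵢTᵢ / Σ mᵢcᵢ
Σ mᵢcᵢ = 451.8×0.38 + 325.5×0.229 + 390.9×0.914 = 603.5061
Σ mᵢcᵢTᵢ = 171.684×71.4 + 74.5395×174.6 + 357.2826×5.1 = 27095
T = 27095 / 603.5061 = 44.90 °C

T_f = 44.9 °C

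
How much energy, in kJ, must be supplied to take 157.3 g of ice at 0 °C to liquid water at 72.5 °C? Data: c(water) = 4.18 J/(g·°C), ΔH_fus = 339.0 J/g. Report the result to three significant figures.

q = 101 kJ

q1 (melt at 0 °C): 157.3 × 339.0 = 53325 J
q2 (heat water 0.0→72.5 °C): 157.3 × 4.18 × 72.5 = 47670 J
Total: 53325 + 47670 = 100995 J = 101 kJ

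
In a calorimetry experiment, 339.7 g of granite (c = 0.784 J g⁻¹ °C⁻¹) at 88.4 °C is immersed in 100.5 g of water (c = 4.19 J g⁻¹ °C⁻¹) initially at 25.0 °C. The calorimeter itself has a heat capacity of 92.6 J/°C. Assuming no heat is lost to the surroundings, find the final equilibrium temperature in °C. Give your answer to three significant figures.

T_f = 46.6 °C

Heat lost by granite = heat gained by water + calorimeter.
(339.7)(0.784)(88.4 − T) = [(100.5)(4.19) + 92.6](T − 25.0)
266.3248 (88.4 − T) = 513.695 (T − 25.0)
23543 − 266.3248 T = 513.695 T − 12842
36385 = 780.0198 T
T = 46.646 °C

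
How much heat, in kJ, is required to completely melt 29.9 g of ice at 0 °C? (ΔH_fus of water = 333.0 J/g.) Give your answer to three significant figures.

q = m × ΔH_fus = 29.9 × 333.0 = 9957 J = 9.96 kJ

q = 9.96 kJ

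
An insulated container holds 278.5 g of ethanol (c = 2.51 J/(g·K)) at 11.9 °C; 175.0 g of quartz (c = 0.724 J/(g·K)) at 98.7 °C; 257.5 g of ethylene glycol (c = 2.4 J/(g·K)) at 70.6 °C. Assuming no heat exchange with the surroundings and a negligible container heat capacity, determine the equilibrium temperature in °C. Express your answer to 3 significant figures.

Σ mᵢcᵢ(T − Tᵢ) = 0  ⇒  T = Σ mᵢcᵢTᵢ / Σ mᵢcᵢ
Σ mᵢcᵢ = 278.5×2.51 + 175.0×0.724 + 257.5×2.4 = 1443.735
Σ mᵢcᵢTᵢ = 699.035×11.9 + 126.7×98.7 + 618×70.6 = 64455
T = 64455 / 1443.735 = 44.64 °C

T_f = 44.6 °C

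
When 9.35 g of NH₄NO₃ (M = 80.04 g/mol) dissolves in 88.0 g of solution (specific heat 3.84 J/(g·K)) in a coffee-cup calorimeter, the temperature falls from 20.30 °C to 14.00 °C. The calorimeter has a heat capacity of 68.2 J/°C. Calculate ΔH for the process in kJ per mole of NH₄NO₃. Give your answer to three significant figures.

ΔH = 21.9 kJ/mol

|ΔT| = |14.00 − 20.30| = 6.30 °C
|q_surr| = (88.0 × 3.84 + 68.2) × 6.30 = 406.12 × 6.30 = 2559 J
n(NH₄NO₃) = 9.35 / 80.04 = 0.1168 mol
Temperature fell, so q_rxn = +|q_surr| = 2.559 kJ
ΔH = q_rxn / n = 21.91 kJ/mol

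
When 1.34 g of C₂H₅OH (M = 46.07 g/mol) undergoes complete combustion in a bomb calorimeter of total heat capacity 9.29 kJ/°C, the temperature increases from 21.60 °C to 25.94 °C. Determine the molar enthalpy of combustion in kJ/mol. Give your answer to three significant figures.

ΔT = 25.94 − 21.60 = 4.34 °C
q_cal = C_cal × ΔT = 9.29 × 4.34 = 40.3186 kJ
n = 1.34 / 46.07 = 0.02909 mol
q_rxn = −q_cal = -40.3186 kJ
ΔH = -40.3186 / 0.02909 = -1386 kJ/mol

ΔH = -1390 kJ/mol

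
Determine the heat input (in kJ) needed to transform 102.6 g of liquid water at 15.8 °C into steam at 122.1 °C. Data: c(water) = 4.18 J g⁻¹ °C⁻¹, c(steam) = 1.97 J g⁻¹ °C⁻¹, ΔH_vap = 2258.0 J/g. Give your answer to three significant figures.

q = 272 kJ

q1 (heat water 15.8→100.0 °C): 102.6 × 4.18 × 84.2 = 36111 J
q2 (vaporize at 100 °C): 102.6 × 2258.0 = 231671 J
q3 (heat steam 100.0→122.1 °C): 102.6 × 1.97 × 22.1 = 4467 J
Total: 36111 + 231671 + 4467 = 272249 J = 272 kJ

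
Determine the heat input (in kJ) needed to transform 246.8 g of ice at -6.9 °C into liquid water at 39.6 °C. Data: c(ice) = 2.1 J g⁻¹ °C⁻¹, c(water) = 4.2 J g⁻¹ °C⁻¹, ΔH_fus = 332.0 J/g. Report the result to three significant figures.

q1 (heat ice -6.9→0.0 °C): 246.8 × 2.1 × 6.9 = 3576 J
q2 (melt at 0 °C): 246.8 × 332.0 = 81938 J
q3 (heat water 0.0→39.6 °C): 246.8 × 4.2 × 39.6 = 41048 J
Total: 3576 + 81938 + 41048 = 126562 J = 127 kJ

q = 127 kJ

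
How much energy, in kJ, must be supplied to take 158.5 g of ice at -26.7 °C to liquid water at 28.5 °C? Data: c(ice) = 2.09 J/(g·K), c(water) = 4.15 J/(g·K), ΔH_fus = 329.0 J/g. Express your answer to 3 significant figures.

q1 (heat ice -26.7→0.0 °C): 158.5 × 2.09 × 26.7 = 8845 J
q2 (melt at 0 °C): 158.5 × 329.0 = 52147 J
q3 (heat water 0.0→28.5 °C): 158.5 × 4.15 × 28.5 = 18747 J
Total: 8845 + 52147 + 18747 = 79739 J = 79.7 kJ

q = 79.7 kJ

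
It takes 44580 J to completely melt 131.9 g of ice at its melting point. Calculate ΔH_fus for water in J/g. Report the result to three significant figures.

ΔH_fus = 338 J/g

ΔH_fus = q / m = 44580 / 131.9 = 338 J/g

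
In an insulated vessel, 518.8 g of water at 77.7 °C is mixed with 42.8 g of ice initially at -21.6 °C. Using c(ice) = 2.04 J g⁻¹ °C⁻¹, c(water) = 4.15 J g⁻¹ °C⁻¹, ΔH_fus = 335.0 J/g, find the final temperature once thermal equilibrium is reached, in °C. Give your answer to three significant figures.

Heat to bring ice to 0 °C and melt it: q₁ = 42.8×2.04×21.6 + 42.8×335.0 = 16224 J
Heat the water can supply cooling to 0 °C: 518.8×4.15×77.7 = 167290 J > q₁, so all ice melts.
Energy balance: 518.8×4.15×(77.7 − T) = 16224 + 42.8×4.15×(T − 0)
2153.02(77.7 − T) = 16224 + 177.62 T
167290 − 16224 = 2330.64 T
T = 151066 / 2330.64 = 64.82 °C

T_f = 64.8 °C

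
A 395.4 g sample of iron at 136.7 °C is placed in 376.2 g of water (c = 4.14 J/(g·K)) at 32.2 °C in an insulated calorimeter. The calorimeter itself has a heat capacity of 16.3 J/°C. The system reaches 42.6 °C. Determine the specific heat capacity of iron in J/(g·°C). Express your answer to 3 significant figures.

c = 0.440 J/(g·°C)

q_gained = (376.2 × 4.14 + 16.3) × (42.6 − 32.2) = 16370 J
q_lost = 395.4 × c × (136.7 − 42.6) = 37207.14 c
Set equal: c = 16370 / 37207.14 = 0.440 J/(g·°C)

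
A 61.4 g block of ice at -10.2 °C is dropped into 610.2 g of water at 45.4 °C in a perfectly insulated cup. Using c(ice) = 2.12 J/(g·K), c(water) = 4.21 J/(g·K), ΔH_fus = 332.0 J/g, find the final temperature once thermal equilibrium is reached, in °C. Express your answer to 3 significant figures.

T_f = 33.6 °C

Heat to bring ice to 0 °C and melt it: q₁ = 61.4×2.12×10.2 + 61.4×332.0 = 21713 J
Heat the water can supply cooling to 0 °C: 610.2×4.21×45.4 = 116630 J > q₁, so all ice melts.
Energy balance: 610.2×4.21×(45.4 − T) = 21713 + 61.4×4.21×(T − 0)
2568.942(45.4 − T) = 21713 + 258.494 T
116630 − 21713 = 2827.436 T
T = 94917 / 2827.436 = 33.57 °C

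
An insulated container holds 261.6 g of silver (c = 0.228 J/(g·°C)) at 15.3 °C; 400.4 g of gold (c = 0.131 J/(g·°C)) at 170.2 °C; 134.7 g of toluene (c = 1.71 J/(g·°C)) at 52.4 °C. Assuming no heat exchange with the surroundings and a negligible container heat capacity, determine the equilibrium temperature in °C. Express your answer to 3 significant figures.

Σ mᵢcᵢ(T − Tᵢ) = 0  ⇒  T = Σ mᵢcᵢTᵢ / Σ mᵢcᵢ
Σ mᵢcᵢ = 261.6×0.228 + 400.4×0.131 + 134.7×1.71 = 342.4342
Σ mᵢcᵢTᵢ = 59.6448×15.3 + 52.4524×170.2 + 230.337×52.4 = 21910
T = 21910 / 342.4342 = 63.98 °C

T_f = 64.0 °C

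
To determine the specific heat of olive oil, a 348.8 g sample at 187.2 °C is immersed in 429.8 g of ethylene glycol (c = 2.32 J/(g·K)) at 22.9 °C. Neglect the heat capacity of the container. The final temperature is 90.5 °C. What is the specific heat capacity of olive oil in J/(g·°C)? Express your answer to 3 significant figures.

c = 2.00 J/(g·°C)

q_gained = (429.8 × 2.32) × (90.5 − 22.9) = 67410 J
q_lost = 348.8 × c × (187.2 − 90.5) = 33728.96 c
Set equal: c = 67410 / 33728.96 = 2.00 J/(g·°C)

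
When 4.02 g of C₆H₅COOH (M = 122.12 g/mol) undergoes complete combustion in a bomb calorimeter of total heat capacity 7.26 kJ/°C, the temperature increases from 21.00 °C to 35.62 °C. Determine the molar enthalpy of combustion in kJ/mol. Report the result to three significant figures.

ΔT = 35.62 − 21.00 = 14.62 °C
q_cal = C_cal × ΔT = 7.26 × 14.62 = 106.1412 kJ
n = 4.02 / 122.12 = 0.03292 mol
q_rxn = −q_cal = -106.1412 kJ
ΔH = -106.1412 / 0.03292 = -3224 kJ/mol

ΔH = -3220 kJ/mol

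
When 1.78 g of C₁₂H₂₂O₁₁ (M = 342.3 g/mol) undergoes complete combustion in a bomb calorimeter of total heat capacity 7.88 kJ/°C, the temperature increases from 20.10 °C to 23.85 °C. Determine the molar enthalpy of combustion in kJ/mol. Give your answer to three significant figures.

ΔH = -5680 kJ/mol

ΔT = 23.85 − 20.10 = 3.75 °C
q_cal = C_cal × ΔT = 7.88 × 3.75 = 29.55 kJ
n = 1.78 / 342.3 = 0.005200 mol
q_rxn = −q_cal = -29.55 kJ
ΔH = -29.55 / 0.005200 = -5683 kJ/mol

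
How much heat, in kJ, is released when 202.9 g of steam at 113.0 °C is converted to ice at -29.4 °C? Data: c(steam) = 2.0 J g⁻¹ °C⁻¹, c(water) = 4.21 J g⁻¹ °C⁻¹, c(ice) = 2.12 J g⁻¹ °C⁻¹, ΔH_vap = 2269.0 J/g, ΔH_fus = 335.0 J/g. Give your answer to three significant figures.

q1 (cool steam 113.0→100 °C): 202.9 × 2.0 × 13.0 = 5275 J
q2 (condense at 100 °C): 202.9 × 2269.0 = 460380 J
q3 (cool water 100→0 °C): 202.9 × 4.21 × 100.0 = 85421 J
q4 (freeze at 0 °C): 202.9 × 335.0 = 67972 J
q5 (cool ice 0→-29.4 °C): 202.9 × 2.12 × 29.4 = 12646 J
Total: 5275 + 460380 + 85421 + 67972 + 12646 = 631694 J = 632 kJ

q = 632 kJ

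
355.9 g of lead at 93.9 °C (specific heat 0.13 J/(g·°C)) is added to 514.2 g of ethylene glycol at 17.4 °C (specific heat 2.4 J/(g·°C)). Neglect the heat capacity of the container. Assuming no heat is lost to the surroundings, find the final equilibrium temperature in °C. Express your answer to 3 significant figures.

Heat lost by lead = heat gained by ethylene glycol.
(355.9)(0.13)(93.9 − T) = (514.2)(2.4)(T − 17.4)
46.267 (93.9 − T) = 1234.08 (T − 17.4)
4344.5 − 46.267 T = 1234.08 T − 21473
25817.5 = 1280.347 T
T = 20.16 °C

T_f = 20.2 °C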